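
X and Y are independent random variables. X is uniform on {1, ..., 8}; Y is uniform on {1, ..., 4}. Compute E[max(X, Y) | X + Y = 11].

Outcomes with X + Y = 11: (7,4), (8,3), each with probability 1/32.
E[max(X, Y) | X + Y = 11] = (7 + 8) / 2 = 15/2.

15/2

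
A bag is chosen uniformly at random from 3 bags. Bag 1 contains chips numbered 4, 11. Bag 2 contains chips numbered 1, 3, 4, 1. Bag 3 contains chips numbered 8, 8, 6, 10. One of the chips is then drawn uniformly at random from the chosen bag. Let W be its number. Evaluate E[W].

E[W | bag 1] = (4+11)/2 = 15/2.
E[W | bag 2] = (1+3+4+1)/4 = 9/4.
E[W | bag 3] = (8+8+6+10)/4 = 8.
E[W] = (1/3)·(15/2) + (1/3)·(9/4) + (1/3)·(8) = 71/12.

71/12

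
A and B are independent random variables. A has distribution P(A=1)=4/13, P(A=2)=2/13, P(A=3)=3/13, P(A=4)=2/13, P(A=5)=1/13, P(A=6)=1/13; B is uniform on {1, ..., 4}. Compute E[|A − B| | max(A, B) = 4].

P(max(A, B) = 4) = 17/52.
Summing |A−B|·P(x,y) over outcomes with max(A, B) = 4 gives 31/52.
E[|A − B| | max(A, B) = 4] = (31/52) / (17/52) = 31/17.

31/17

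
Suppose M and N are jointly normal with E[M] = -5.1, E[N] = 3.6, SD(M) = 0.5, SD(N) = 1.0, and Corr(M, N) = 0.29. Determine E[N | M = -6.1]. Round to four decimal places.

The regression of N on M has slope ρ·σ_N/σ_M and passes through (μ_M, μ_N).
E[N | M=-6.1] = 3.6 + (0.29)·(1.0/0.5)·(-6.1 − (-5.1)) = 3.6 + (0.58)·(-1) = 3.0200.

3.0200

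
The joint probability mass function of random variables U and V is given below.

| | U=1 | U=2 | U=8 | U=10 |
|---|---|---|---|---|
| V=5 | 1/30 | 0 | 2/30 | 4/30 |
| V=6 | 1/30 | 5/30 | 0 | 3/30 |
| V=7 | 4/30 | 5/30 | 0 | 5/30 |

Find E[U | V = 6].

41/9

P(V = 6) = 3/10.
Summing U·P(U=x,V=y) over the conditioning event gives 41/30.
E[U | V = 6] = (41/30) / (3/10) = 41/9.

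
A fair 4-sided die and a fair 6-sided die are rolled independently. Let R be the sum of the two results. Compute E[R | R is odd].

P(R is odd) = 1/2.
Σ over the event: 3·1/12 + 5·1/6 + 7·1/6 + 9·1/12 = 3.
E[R | R is odd] = (3) / (1/2) = 6.

6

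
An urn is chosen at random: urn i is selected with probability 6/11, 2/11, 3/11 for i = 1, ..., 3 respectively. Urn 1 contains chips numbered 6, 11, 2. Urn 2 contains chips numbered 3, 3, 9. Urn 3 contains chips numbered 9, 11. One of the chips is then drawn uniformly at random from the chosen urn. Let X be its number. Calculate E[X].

78/11

E[X | urn 1] = (6+11+2)/3 = 19/3.
E[X | urn 2] = (3+3+9)/3 = 5.
E[X | urn 3] = (9+11)/2 = 10.
By the law of total expectation,
E[X] = (6/11)·(19/3) + (2/11)·(5) + (3/11)·(10) = 78/11.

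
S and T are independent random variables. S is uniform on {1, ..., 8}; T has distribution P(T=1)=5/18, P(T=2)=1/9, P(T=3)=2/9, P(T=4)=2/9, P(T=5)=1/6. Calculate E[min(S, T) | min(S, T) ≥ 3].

245/66

P(min(S, T) ≥ 3) = 11/24.
Summing min(S,T)·P(x,y) over outcomes with min(S, T) ≥ 3 gives 245/144.
E[min(S, T) | min(S, T) ≥ 3] = (245/144) / (11/24) = 245/66.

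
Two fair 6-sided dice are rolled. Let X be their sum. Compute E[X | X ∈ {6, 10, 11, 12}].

P(X ∈ {6, 10, 11, 12}) = 11/36.
Σ over the event: 6·5/36 + 10·1/12 + 11·1/18 + 12·1/36 = 47/18.
E[X | X ∈ {6, 10, 11, 12}] = (47/18) / (11/36) = 94/11.

94/11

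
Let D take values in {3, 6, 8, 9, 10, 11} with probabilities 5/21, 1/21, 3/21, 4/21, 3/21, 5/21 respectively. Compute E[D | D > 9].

85/8

P(D > 9) = 8/21.
Σ over the event: 10·1/7 + 11·5/21 = 85/21.
E[D | D > 9] = (85/21) / (8/21) = 85/8.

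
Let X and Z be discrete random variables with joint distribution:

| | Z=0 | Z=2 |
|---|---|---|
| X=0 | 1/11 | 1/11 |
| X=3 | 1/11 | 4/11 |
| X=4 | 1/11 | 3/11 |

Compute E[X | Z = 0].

P(Z = 0) = 3/11.
Σ X·P over the event = 0·(1/11) + 3·(1/11) + 4·(1/11) = 7/11.
E[X | Z = 0] = (7/11) / (3/11) = 7/3.

7/3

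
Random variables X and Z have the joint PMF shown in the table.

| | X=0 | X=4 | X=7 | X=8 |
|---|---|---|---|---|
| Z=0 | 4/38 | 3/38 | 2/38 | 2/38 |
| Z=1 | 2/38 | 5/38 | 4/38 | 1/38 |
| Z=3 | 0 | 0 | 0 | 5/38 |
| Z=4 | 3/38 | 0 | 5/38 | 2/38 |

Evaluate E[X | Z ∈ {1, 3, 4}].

P(Z ∈ {1, 3, 4}) = 27/38.
Σ X·P over the event = 0·(2/38) + 0·(3/38) + 4·(5/38) + 7·(4/38) + 7·(5/38) + 8·(1/38) + 8·(5/38) + 8·(2/38) = 147/38.
E[X | Z ∈ {1, 3, 4}] = (147/38) / (27/38) = 49/9.

49/9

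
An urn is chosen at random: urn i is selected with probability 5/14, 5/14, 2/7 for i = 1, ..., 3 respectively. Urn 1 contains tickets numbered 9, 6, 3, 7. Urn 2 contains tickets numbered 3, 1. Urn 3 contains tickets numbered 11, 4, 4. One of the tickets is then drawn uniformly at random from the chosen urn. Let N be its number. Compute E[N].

799/168

E[N | urn 1] = (9+6+3+7)/4 = 25/4.
E[N | urn 2] = (3+1)/2 = 2.
E[N | urn 3] = (11+4+4)/3 = 19/3.
E[N] = (5/14)·(25/4) + (5/14)·(2) + (2/7)·(19/3) = 799/168.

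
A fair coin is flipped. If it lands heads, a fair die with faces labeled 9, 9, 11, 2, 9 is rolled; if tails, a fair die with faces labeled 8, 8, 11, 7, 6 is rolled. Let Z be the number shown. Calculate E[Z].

E[Z | heads] = (9+9+11+2+9)/5 = 8.
E[Z | tails] = (8+8+11+7+6)/5 = 8.
By the law of total expectation,
E[Z] = (1/2)·(8) + (1/2)·(8) = 8.

8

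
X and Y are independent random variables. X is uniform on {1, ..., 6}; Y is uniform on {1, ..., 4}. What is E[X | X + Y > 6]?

P(X + Y > 6) = 5/12.
Summing X·P(x,y) over outcomes with X + Y > 6 gives 25/12.
E[X | X + Y > 6] = (25/12) / (5/12) = 5.

5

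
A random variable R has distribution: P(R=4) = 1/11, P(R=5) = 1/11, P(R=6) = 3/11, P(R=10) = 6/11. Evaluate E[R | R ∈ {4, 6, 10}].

P(R ∈ {4, 6, 10}) = 10/11.
Σ over the event: 4·1/11 + 6·3/11 + 10·6/11 = 82/11.
E[R | R ∈ {4, 6, 10}] = (82/11) / (10/11) = 41/5.

41/5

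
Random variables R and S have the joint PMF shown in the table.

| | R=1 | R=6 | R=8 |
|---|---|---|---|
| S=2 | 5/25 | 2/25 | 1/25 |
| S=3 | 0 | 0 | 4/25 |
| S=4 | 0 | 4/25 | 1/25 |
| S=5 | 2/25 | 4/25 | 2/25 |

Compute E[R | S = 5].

21/4

P(S = 5) = 8/25.
Σ R·P over the event = 1·(2/25) + 6·(4/25) + 8·(2/25) = 42/25.
E[R | S = 5] = (42/25) / (8/25) = 21/4.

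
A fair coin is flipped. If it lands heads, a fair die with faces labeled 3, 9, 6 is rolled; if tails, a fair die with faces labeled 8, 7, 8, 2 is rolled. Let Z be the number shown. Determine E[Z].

E[Z | heads] = (3+9+6)/3 = 6.
E[Z | tails] = (8+7+8+2)/4 = 25/4.
E[Z] = (1/2)·(6) + (1/2)·(25/4) = 49/8.

49/8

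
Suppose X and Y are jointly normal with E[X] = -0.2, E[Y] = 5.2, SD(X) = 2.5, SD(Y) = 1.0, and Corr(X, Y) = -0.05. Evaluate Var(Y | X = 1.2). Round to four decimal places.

0.9975

The conditional variance in a bivariate normal is σ_Y²(1 − ρ²), independent of x.
Var(Y | X=1.2) = (1.0)²·(1 − (-0.05)²) = 1·0.9975 = 0.9975.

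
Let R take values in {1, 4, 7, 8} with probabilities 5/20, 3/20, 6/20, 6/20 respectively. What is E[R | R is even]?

P(R is even) = 9/20.
Σ over the event: 4·3/20 + 8·3/10 = 3.
E[R | R is even] = (3) / (9/20) = 20/3.

20/3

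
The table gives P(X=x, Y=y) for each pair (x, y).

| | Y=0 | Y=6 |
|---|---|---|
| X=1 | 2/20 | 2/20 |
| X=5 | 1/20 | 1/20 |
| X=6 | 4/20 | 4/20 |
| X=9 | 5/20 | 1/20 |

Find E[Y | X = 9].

P(X = 9) = 3/10.
Σ Y·P over the event = 0·(5/20) + 6·(1/20) = 3/10.
E[Y | X = 9] = (3/10) / (3/10) = 1.

1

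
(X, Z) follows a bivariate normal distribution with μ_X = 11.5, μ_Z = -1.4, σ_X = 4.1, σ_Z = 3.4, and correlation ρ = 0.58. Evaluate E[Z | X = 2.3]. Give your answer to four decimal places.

For a bivariate normal, E[Z | X=x] = μ_Z + ρ·(σ_Z/σ_X)·(x − μ_X).
E[Z | X=2.3] = -1.4 + (0.58)·(3.4/4.1)·(2.3 − (11.5)) = -1.4 + (0.48098)·(-9.2) = -5.8250.

-5.8250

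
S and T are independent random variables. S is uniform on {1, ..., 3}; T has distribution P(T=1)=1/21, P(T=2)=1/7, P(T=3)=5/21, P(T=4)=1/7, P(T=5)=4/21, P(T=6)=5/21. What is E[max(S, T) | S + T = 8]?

P(S + T = 8) = 1/7.
Summing max(S,T)·P(x,y) over outcomes with S + T = 8 gives 50/63.
E[max(S, T) | S + T = 8] = (50/63) / (1/7) = 50/9.

50/9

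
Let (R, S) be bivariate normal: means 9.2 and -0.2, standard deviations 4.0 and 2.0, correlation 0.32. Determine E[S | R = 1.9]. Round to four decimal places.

For a bivariate normal, E[S | R=x] = μ_S + ρ·(σ_S/σ_R)·(x − μ_R).
E[S | R=1.9] = -0.2 + (0.32)·(2.0/4.0)·(1.9 − (9.2)) = -0.2 + (0.16)·(-7.3) = -1.3680.

-1.3680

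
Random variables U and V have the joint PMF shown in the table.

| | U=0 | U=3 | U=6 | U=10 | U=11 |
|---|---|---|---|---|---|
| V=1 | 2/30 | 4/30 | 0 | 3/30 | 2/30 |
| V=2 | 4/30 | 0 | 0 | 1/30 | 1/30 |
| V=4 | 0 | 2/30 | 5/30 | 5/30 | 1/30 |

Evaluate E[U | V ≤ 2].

5

P(V ≤ 2) = 17/30.
Σ U·P over the event = 0·(2/30) + 0·(4/30) + 3·(4/30) + 10·(3/30) + 10·(1/30) + 11·(2/30) + 11·(1/30) = 17/6.
E[U | V ≤ 2] = (17/6) / (17/30) = 5.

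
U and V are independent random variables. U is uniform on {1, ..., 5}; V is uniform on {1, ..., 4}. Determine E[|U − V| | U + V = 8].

Outcomes with U + V = 8: (4,4), (5,3), each with probability 1/20.
E[|U − V| | U + V = 8] = (0 + 2) / 2 = 1.

1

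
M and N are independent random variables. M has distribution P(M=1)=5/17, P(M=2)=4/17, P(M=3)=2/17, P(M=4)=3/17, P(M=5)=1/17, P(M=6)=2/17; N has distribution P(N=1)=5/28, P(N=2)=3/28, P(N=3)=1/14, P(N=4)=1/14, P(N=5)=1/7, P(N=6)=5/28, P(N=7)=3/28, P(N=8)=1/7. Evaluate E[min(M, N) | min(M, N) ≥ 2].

223/69

P(min(M, N) ≥ 2) = 69/119.
Summing min(M,N)·P(x,y) over outcomes with min(M, N) ≥ 2 gives 223/119.
E[min(M, N) | min(M, N) ≥ 2] = (223/119) / (69/119) = 223/69.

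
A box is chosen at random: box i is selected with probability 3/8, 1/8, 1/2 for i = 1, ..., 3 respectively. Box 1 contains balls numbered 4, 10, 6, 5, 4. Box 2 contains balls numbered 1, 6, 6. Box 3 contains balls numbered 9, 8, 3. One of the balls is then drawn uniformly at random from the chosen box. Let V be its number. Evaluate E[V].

121/20

E[V | box 1] = (4+10+6+5+4)/5 = 29/5.
E[V | box 2] = (1+6+6)/3 = 13/3.
E[V | box 3] = (9+8+3)/3 = 20/3.
By the law of total expectation,
E[V] = (3/8)·(29/5) + (1/8)·(13/3) + (1/2)·(20/3) = 121/20.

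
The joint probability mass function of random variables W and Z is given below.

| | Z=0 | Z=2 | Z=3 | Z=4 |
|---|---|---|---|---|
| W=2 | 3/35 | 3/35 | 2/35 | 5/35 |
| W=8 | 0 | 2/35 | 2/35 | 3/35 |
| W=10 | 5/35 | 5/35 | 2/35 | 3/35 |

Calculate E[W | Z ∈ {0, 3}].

P(Z ∈ {0, 3}) = 2/5.
Σ W·P over the event = 2·(3/35) + 2·(2/35) + 8·(2/35) + 10·(5/35) + 10·(2/35) = 96/35.
E[W | Z ∈ {0, 3}] = (96/35) / (2/5) = 48/7.

48/7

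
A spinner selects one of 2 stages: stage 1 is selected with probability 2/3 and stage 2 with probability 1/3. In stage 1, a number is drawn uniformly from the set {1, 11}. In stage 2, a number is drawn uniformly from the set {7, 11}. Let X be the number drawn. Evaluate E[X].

7

E[X | stage 1] = (1+11)/2 = 6.
E[X | stage 2] = (7+11)/2 = 9.
By the law of total expectation,
E[X] = (2/3)·(6) + (1/3)·(9) = 7.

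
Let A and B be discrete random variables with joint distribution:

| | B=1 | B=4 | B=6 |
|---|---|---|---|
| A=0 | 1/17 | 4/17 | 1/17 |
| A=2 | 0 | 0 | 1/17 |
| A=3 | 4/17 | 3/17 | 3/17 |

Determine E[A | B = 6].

P(B = 6) = 5/17.
Summing A·P(A=x,B=y) over the conditioning event gives 11/17.
E[A | B = 6] = (11/17) / (5/17) = 11/5.

11/5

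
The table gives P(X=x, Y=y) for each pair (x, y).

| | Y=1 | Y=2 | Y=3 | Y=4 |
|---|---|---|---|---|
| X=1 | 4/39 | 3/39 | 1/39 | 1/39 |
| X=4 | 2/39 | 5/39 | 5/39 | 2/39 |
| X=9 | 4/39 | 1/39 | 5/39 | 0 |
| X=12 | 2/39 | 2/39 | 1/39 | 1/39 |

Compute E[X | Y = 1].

P(Y = 1) = 4/13.
Summing X·P(X=x,Y=y) over the conditioning event gives 24/13.
E[X | Y = 1] = (24/13) / (4/13) = 6.

6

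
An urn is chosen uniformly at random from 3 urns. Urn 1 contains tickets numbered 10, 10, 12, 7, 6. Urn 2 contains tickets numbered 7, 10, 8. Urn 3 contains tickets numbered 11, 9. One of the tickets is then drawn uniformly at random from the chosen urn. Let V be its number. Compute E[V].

E[V | urn 1] = (10+10+12+7+6)/5 = 9.
E[V | urn 2] = (7+10+8)/3 = 25/3.
E[V | urn 3] = (11+9)/2 = 10.
E[V] = (1/3)·(9) + (1/3)·(25/3) + (1/3)·(10) = 82/9.

82/9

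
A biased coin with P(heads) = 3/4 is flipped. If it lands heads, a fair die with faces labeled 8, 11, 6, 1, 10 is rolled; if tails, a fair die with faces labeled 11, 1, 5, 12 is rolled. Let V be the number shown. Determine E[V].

577/80

E[V | heads] = (8+11+6+1+10)/5 = 36/5.
E[V | tails] = (11+1+5+12)/4 = 29/4.
E[V] = (3/4)·(36/5) + (1/4)·(29/4) = 577/80.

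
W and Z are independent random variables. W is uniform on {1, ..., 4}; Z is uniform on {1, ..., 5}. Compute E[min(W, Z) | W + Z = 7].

8/3

Outcomes with W + Z = 7: (2,5), (3,4), (4,3), each with probability 1/20.
E[min(W, Z) | W + Z = 7] = (2 + 3 + 3) / 3 = 8/3.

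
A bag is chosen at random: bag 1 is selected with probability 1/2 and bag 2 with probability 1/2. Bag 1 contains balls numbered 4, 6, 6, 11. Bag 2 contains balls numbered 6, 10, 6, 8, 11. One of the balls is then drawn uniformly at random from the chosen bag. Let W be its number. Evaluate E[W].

299/40

E[W | bag 1] = (4+6+6+11)/4 = 27/4.
E[W | bag 2] = (6+10+6+8+11)/5 = 41/5.
By the law of total expectation,
E[W] = (1/2)·(27/4) + (1/2)·(41/5) = 299/40.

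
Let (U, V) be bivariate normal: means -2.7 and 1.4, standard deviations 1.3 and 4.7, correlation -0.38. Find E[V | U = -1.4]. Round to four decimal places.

-0.3860

E[V | U=x] = μ_V + ρ(σ_V/σ_U)(x − μ_U) for jointly normal variables.
E[V | U=-1.4] = 1.4 + (-0.38)·(4.7/1.3)·(-1.4 − (-2.7)) = 1.4 + (-1.37385)·(1.3) = -0.3860.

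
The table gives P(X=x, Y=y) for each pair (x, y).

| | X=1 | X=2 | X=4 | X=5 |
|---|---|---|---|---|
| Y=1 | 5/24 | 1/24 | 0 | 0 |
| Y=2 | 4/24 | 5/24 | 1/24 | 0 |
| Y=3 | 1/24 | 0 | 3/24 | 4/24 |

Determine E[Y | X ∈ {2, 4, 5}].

P(X ∈ {2, 4, 5}) = 7/12.
Σ Y·P over the event = 1·(1/24) + 2·(5/24) + 2·(1/24) + 3·(3/24) + 3·(4/24) = 17/12.
E[Y | X ∈ {2, 4, 5}] = (17/12) / (7/12) = 17/7.

17/7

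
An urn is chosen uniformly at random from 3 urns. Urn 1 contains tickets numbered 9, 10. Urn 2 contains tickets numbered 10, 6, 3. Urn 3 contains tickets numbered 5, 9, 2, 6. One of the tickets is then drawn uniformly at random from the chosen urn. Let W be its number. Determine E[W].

64/9

E[W | urn 1] = (9+10)/2 = 19/2.
E[W | urn 2] = (10+6+3)/3 = 19/3.
E[W | urn 3] = (5+9+2+6)/4 = 11/2.
E[W] = (1/3)·(19/2) + (1/3)·(19/3) + (1/3)·(11/2) = 64/9.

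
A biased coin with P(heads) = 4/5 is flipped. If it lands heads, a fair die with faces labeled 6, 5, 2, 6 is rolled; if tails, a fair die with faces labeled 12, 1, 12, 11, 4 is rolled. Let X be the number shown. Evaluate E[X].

27/5

E[X | heads] = (6+5+2+6)/4 = 19/4.
E[X | tails] = (12+1+12+11+4)/5 = 8.
By the law of total expectation,
E[X] = (4/5)·(19/4) + (1/5)·(8) = 27/5.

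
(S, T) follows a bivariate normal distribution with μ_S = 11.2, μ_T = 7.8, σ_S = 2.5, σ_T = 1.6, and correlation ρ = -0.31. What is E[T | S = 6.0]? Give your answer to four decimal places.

8.8317

The regression of T on S has slope ρ·σ_T/σ_S and passes through (μ_S, μ_T).
E[T | S=6.0] = 7.8 + (-0.31)·(1.6/2.5)·(6.0 − (11.2)) = 7.8 + (-0.1984)·(-5.2) = 8.8317.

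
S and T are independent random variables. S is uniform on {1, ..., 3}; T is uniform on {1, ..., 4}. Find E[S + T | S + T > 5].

Outcomes with S + T > 5: (2,4), (3,3), (3,4), each with probability 1/12.
E[S + T | S + T > 5] = (6 + 6 + 7) / 3 = 19/3.

19/3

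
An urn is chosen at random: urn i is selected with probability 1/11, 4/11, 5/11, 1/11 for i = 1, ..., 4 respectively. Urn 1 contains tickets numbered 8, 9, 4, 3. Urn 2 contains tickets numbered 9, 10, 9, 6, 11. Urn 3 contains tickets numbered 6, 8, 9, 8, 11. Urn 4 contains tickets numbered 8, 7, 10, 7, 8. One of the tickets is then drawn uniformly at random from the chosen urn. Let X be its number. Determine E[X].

E[X | urn 1] = (8+9+4+3)/4 = 6.
E[X | urn 2] = (9+10+9+6+11)/5 = 9.
E[X | urn 3] = (6+8+9+8+11)/5 = 42/5.
E[X | urn 4] = (8+7+10+7+8)/5 = 8.
E[X] = (1/11)·(6) + (4/11)·(9) + (5/11)·(42/5) + (1/11)·(8) = 92/11.

92/11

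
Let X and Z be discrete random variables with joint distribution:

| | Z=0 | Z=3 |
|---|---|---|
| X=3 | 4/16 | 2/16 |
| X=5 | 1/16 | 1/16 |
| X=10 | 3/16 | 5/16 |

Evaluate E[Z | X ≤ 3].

1

P(X ≤ 3) = 3/8.
Σ Z·P over the event = 0·(4/16) + 3·(2/16) = 3/8.
E[Z | X ≤ 3] = (3/8) / (3/8) = 1.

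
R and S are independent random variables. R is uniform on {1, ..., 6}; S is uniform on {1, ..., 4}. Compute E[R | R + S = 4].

2

Outcomes with R + S = 4: (1,3), (2,2), (3,1), each with probability 1/24.
E[R | R + S = 4] = (1 + 2 + 3) / 3 = 2.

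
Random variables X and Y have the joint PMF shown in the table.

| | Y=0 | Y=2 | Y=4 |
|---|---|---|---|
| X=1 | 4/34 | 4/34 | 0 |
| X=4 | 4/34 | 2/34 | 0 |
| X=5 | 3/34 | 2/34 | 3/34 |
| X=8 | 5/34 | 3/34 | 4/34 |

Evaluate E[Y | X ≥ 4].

21/13

P(X ≥ 4) = 13/17.
Σ Y·P over the event = 0·(4/34) + 2·(2/34) + 0·(3/34) + 2·(2/34) + 4·(3/34) + 0·(5/34) + 2·(3/34) + 4·(4/34) = 21/17.
E[Y | X ≥ 4] = (21/17) / (13/17) = 21/13.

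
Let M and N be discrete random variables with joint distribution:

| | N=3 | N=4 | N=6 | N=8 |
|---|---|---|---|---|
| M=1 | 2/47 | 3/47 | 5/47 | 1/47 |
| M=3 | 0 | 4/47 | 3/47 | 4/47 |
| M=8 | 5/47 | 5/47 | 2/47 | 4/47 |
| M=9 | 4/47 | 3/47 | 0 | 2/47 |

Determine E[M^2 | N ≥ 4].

P(N ≥ 4) = 36/47.
Summing M^2·P(M=x,N=y) over the conditioning event gives 1217/47.
E[M^2 | N ≥ 4] = (1217/47) / (36/47) = 1217/36.

1217/36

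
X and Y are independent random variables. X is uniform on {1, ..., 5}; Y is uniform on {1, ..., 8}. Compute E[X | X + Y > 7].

7/2

P(X + Y > 7) = 1/2.
Summing X·P(x,y) over outcomes with X + Y > 7 gives 7/4.
E[X | X + Y > 7] = (7/4) / (1/2) = 7/2.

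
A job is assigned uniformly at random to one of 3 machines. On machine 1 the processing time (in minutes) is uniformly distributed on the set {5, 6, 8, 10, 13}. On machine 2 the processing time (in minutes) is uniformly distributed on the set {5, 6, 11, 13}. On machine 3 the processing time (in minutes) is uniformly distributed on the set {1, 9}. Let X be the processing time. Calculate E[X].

443/60

E[X | machine 1] = (5+6+8+10+13)/5 = 42/5.
E[X | machine 2] = (5+6+11+13)/4 = 35/4.
E[X | machine 3] = (1+9)/2 = 5.
By the law of total expectation,
E[X] = (1/3)·(42/5) + (1/3)·(35/4) + (1/3)·(5) = 443/60.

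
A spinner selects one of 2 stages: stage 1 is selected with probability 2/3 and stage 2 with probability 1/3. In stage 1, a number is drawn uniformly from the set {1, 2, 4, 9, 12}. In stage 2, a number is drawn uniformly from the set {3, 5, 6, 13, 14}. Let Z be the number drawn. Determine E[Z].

97/15

E[Z | stage 1] = (1+2+4+9+12)/5 = 28/5.
E[Z | stage 2] = (3+5+6+13+14)/5 = 41/5.
E[Z] = (2/3)·(28/5) + (1/3)·(41/5) = 97/15.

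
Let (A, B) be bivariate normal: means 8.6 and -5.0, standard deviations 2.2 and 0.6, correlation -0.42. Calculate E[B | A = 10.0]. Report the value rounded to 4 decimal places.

The regression of B on A has slope ρ·σ_B/σ_A and passes through (μ_A, μ_B).
E[B | A=10.0] = -5.0 + (-0.42)·(0.6/2.2)·(10.0 − (8.6)) = -5.0 + (-0.11455)·(1.4) = -5.1604.

-5.1604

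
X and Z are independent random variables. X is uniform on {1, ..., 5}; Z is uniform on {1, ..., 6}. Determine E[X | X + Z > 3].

P(X + Z > 3) = 9/10.
Summing X·P(x,y) over outcomes with X + Z > 3 gives 43/15.
E[X | X + Z > 3] = (43/15) / (9/10) = 86/27.

86/27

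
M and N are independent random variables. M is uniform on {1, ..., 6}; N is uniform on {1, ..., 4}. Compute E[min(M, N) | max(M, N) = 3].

9/5

Outcomes with max(M, N) = 3: (1,3), (2,3), (3,1), (3,2), (3,3), each with probability 1/24.
E[min(M, N) | max(M, N) = 3] = (1 + 2 + 1 + 2 + 3) / 5 = 9/5.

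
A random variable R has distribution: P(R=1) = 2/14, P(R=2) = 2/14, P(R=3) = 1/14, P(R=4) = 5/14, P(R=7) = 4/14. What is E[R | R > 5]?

7

P(R > 5) = 2/7.
Σ over the event: 7·2/7 = 2.
E[R | R > 5] = (2) / (2/7) = 7.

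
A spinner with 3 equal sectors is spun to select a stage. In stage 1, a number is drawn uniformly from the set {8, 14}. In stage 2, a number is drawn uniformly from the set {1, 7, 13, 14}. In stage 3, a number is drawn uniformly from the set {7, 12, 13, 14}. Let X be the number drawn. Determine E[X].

E[X | stage 1] = (8+14)/2 = 11.
E[X | stage 2] = (1+7+13+14)/4 = 35/4.
E[X | stage 3] = (7+12+13+14)/4 = 23/2.
By the law of total expectation,
E[X] = (1/3)·(11) + (1/3)·(35/4) + (1/3)·(23/2) = 125/12.

125/12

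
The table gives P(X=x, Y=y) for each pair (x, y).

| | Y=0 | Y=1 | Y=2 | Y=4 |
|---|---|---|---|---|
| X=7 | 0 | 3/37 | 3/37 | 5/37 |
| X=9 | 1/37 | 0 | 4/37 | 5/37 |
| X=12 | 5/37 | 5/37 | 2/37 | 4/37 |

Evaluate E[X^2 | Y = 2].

253/3

P(Y = 2) = 9/37.
Σ X^2·P over the event = 49·(3/37) + 81·(4/37) + 144·(2/37) = 759/37.
E[X^2 | Y = 2] = (759/37) / (9/37) = 253/3.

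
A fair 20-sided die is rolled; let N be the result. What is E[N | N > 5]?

13

P(N > 5) = 3/4.
E[N | N > 5] = (39/4) / (3/4) = 13.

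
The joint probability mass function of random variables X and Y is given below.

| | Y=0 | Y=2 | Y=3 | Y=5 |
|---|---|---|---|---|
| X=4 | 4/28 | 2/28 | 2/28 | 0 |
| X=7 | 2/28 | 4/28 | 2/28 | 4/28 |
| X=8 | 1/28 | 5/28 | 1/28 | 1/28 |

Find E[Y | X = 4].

P(X = 4) = 2/7.
Summing Y·P(X=x,Y=y) over the conditioning event gives 5/14.
E[Y | X = 4] = (5/14) / (2/7) = 5/4.

5/4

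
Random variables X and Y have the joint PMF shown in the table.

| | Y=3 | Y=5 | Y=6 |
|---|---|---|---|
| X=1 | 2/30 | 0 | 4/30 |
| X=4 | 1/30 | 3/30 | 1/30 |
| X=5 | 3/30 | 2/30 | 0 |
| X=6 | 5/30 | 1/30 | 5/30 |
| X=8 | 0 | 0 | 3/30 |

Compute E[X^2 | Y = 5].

67/3

P(Y = 5) = 1/5.
Σ X^2·P over the event = 16·(3/30) + 25·(2/30) + 36·(1/30) = 67/15.
E[X^2 | Y = 5] = (67/15) / (1/5) = 67/3.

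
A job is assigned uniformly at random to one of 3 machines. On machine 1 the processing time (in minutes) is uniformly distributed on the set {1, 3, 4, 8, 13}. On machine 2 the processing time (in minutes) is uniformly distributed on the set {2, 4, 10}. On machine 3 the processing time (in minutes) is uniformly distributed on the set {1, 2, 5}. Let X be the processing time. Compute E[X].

E[X | machine 1] = (1+3+4+8+13)/5 = 29/5.
E[X | machine 2] = (2+4+10)/3 = 16/3.
E[X | machine 3] = (1+2+5)/3 = 8/3.
By the law of total expectation,
E[X] = (1/3)·(29/5) + (1/3)·(16/3) + (1/3)·(8/3) = 23/5.

23/5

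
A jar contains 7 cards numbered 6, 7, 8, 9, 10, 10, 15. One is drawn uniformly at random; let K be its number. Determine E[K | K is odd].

P(K is odd) = 3/7.
Σ over the event: 7·1/7 + 9·1/7 + 15·1/7 = 31/7.
E[K | K is odd] = (31/7) / (3/7) = 31/3.

31/3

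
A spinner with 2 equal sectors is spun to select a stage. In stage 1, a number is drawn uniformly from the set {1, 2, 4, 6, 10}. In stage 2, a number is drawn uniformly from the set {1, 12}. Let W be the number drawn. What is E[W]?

111/20

E[W | stage 1] = (1+2+4+6+10)/5 = 23/5.
E[W | stage 2] = (1+12)/2 = 13/2.
By the law of total expectation,
E[W] = (1/2)·(23/5) + (1/2)·(13/2) = 111/20.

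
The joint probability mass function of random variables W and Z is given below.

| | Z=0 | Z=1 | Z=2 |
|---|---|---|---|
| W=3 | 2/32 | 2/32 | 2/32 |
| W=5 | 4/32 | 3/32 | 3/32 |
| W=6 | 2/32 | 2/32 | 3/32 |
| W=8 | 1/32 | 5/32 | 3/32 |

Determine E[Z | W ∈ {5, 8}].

20/19

P(W ∈ {5, 8}) = 19/32.
Σ Z·P over the event = 0·(4/32) + 1·(3/32) + 2·(3/32) + 0·(1/32) + 1·(5/32) + 2·(3/32) = 5/8.
E[Z | W ∈ {5, 8}] = (5/8) / (19/32) = 20/19.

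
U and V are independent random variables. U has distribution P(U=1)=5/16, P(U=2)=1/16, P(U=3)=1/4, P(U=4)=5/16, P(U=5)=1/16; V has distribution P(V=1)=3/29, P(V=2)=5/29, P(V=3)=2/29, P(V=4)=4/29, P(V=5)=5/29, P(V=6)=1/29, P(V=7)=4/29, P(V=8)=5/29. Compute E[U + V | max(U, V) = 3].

P(max(U, V) = 3) = 13/116.
Summing (U+V)·P(x,y) over outcomes with max(U, V) = 3 gives 123/232.
E[U + V | max(U, V) = 3] = (123/232) / (13/116) = 123/26.

123/26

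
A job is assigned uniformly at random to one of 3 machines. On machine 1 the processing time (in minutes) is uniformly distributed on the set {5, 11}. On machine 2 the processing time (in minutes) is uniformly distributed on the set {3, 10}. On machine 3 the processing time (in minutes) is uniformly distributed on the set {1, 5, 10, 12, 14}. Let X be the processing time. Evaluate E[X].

E[X | machine 1] = (5+11)/2 = 8.
E[X | machine 2] = (3+10)/2 = 13/2.
E[X | machine 3] = (1+5+10+12+14)/5 = 42/5.
By the law of total expectation,
E[X] = (1/3)·(8) + (1/3)·(13/2) + (1/3)·(42/5) = 229/30.

229/30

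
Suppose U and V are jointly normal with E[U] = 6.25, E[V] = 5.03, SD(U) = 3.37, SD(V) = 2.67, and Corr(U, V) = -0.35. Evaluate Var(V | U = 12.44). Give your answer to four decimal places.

6.2556

Var(V | U=x) = (1 − ρ²)·σ_V².
Var(V | U=12.44) = (2.67)²·(1 − (-0.35)²) = 7.1289·0.8775 = 6.2556.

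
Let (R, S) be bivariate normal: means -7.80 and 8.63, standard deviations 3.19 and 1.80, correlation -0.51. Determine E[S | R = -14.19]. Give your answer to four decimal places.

For a bivariate normal, E[S | R=x] = μ_S + ρ·(σ_S/σ_R)·(x − μ_R).
E[S | R=-14.19] = 8.63 + (-0.51)·(1.80/3.19)·(-14.19 − (-7.80)) = 8.63 + (-0.28777)·(-6.39) = 10.4689.

10.4689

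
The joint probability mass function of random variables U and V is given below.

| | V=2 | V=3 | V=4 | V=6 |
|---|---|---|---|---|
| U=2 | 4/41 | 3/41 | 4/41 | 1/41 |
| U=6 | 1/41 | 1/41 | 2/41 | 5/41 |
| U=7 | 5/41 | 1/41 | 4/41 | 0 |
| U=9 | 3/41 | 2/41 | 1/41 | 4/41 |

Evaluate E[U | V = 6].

34/5

P(V = 6) = 10/41.
Σ U·P over the event = 2·(1/41) + 6·(5/41) + 9·(4/41) = 68/41.
E[U | V = 6] = (68/41) / (10/41) = 34/5.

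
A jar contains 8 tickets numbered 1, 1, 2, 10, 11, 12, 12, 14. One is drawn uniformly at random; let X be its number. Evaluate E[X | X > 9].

59/5

P(X > 9) = 5/8.
Σ over the event: 10·1/8 + 11·1/8 + 12·1/4 + 14·1/8 = 59/8.
E[X | X > 9] = (59/8) / (5/8) = 59/5.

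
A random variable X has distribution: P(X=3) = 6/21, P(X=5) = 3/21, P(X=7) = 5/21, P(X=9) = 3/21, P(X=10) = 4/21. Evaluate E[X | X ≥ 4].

P(X ≥ 4) = 5/7.
Σ over the event: 5·1/7 + 7·5/21 + 9·1/7 + 10·4/21 = 39/7.
E[X | X ≥ 4] = (39/7) / (5/7) = 39/5.

39/5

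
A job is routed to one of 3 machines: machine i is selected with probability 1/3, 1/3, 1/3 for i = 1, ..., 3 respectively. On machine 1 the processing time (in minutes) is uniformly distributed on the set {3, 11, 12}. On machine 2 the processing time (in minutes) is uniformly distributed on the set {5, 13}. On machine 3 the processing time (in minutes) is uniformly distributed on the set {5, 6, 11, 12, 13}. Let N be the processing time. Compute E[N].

406/45

E[N | machine 1] = (3+11+12)/3 = 26/3.
E[N | machine 2] = (5+13)/2 = 9.
E[N | machine 3] = (5+6+11+12+13)/5 = 47/5.
By the law of total expectation,
E[N] = (1/3)·(26/3) + (1/3)·(9) + (1/3)·(47/5) = 406/45.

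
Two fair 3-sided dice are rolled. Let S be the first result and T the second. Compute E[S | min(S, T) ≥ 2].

5/2

Outcomes with min(S, T) ≥ 2: (2,2), (2,3), (3,2), (3,3), each with probability 1/9.
E[S | min(S, T) ≥ 2] = (2 + 2 + 3 + 3) / 4 = 5/2.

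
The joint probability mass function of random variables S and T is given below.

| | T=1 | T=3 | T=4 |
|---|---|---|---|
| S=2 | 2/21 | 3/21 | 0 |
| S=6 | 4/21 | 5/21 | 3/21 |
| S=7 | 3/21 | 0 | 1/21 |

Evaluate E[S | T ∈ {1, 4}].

P(T ∈ {1, 4}) = 13/21.
Summing S·P(S=x,T=y) over the conditioning event gives 74/21.
E[S | T ∈ {1, 4}] = (74/21) / (13/21) = 74/13.

74/13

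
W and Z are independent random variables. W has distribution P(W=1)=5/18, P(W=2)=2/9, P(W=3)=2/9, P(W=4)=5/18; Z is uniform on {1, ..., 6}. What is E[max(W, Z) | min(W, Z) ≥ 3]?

167/36

P(min(W, Z) ≥ 3) = 1/3.
Summing max(W,Z)·P(x,y) over outcomes with min(W, Z) ≥ 3 gives 167/108.
E[max(W, Z) | min(W, Z) ≥ 3] = (167/108) / (1/3) = 167/36.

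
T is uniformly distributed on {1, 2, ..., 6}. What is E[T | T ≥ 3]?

Given T ≥ 3, T is equally likely to be any of {3, 4, 5, 6}.
E[T | T ≥ 3] = (3 + 4 + 5 + 6) / 4 = 9/2.

9/2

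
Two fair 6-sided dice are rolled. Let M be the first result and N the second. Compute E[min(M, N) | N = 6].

7/2

Outcomes with N = 6: (1,6), (2,6), (3,6), (4,6), (5,6), (6,6), each with probability 1/36.
E[min(M, N) | N = 6] = (1 + 2 + 3 + 4 + 5 + 6) / 6 = 7/2.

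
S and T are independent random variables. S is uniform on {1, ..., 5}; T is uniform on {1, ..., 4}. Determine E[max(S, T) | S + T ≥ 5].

P(S + T ≥ 5) = 7/10.
Summing max(S,T)·P(x,y) over outcomes with S + T ≥ 5 gives 57/20.
E[max(S, T) | S + T ≥ 5] = (57/20) / (7/10) = 57/14.

57/14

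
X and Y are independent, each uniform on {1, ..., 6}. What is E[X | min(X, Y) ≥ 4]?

Outcomes with min(X, Y) ≥ 4: (4,4), (4,5), (4,6), (5,4), (5,5), (5,6), (6,4), (6,5), (6,6), each with probability 1/36.
E[X | min(X, Y) ≥ 4] = (4 + 4 + 4 + 5 + 5 + 5 + 6 + 6 + 6) / 9 = 5.

5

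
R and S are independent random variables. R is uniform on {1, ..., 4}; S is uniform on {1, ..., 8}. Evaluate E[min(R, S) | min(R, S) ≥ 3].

41/12

P(min(R, S) ≥ 3) = 3/8.
Summing min(R,S)·P(x,y) over outcomes with min(R, S) ≥ 3 gives 41/32.
E[min(R, S) | min(R, S) ≥ 3] = (41/32) / (3/8) = 41/12.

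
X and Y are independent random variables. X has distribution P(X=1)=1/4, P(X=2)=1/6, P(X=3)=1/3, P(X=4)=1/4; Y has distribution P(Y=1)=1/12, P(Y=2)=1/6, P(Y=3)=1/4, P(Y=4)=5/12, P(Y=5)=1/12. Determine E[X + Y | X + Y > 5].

97/14

P(X + Y > 5) = 7/12.
Summing (X+Y)·P(x,y) over outcomes with X + Y > 5 gives 97/24.
E[X + Y | X + Y > 5] = (97/24) / (7/12) = 97/14.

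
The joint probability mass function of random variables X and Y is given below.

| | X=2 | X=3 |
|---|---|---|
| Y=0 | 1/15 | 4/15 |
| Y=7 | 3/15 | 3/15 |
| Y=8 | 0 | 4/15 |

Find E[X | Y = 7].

P(Y = 7) = 2/5.
Σ X·P over the event = 2·(3/15) + 3·(3/15) = 1.
E[X | Y = 7] = (1) / (2/5) = 5/2.

5/2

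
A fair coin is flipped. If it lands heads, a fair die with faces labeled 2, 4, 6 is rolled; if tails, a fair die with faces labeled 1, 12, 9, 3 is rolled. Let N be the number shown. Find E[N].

41/8

E[N | heads] = (2+4+6)/3 = 4.
E[N | tails] = (1+12+9+3)/4 = 25/4.
E[N] = (1/2)·(4) + (1/2)·(25/4) = 41/8.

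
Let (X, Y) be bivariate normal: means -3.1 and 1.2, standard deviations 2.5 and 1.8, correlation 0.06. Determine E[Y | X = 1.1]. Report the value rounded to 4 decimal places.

The regression of Y on X has slope ρ·σ_Y/σ_X and passes through (μ_X, μ_Y).
E[Y | X=1.1] = 1.2 + (0.06)·(1.8/2.5)·(1.1 − (-3.1)) = 1.2 + (0.0432)·(4.2) = 1.3814.

1.3814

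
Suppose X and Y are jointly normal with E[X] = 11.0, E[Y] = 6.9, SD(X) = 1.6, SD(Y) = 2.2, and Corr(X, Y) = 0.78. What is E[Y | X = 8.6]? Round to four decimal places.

4.3260

The regression of Y on X has slope ρ·σ_Y/σ_X and passes through (μ_X, μ_Y).
E[Y | X=8.6] = 6.9 + (0.78)·(2.2/1.6)·(8.6 − (11.0)) = 6.9 + (1.0725)·(-2.4) = 4.3260.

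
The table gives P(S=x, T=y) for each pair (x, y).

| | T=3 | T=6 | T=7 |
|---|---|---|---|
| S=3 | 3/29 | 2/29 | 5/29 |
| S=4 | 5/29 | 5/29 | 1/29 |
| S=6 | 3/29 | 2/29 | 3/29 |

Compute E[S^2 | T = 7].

169/9

P(T = 7) = 9/29.
Σ S^2·P over the event = 9·(5/29) + 16·(1/29) + 36·(3/29) = 169/29.
E[S^2 | T = 7] = (169/29) / (9/29) = 169/9.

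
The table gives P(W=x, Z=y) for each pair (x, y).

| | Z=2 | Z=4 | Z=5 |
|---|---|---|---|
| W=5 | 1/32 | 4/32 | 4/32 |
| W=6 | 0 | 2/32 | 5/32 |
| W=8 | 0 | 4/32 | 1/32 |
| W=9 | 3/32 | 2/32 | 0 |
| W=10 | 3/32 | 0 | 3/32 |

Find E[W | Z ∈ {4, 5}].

P(Z ∈ {4, 5}) = 25/32.
Σ W·P over the event = 5·(4/32) + 5·(4/32) + 6·(2/32) + 6·(5/32) + 8·(4/32) + 8·(1/32) + 9·(2/32) + 10·(3/32) = 85/16.
E[W | Z ∈ {4, 5}] = (85/16) / (25/32) = 34/5.

34/5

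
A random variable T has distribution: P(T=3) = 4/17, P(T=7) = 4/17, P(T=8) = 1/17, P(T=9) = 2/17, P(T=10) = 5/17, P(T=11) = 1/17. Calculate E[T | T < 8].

P(T < 8) = 8/17.
Σ over the event: 3·4/17 + 7·4/17 = 40/17.
E[T | T < 8] = (40/17) / (8/17) = 5.

5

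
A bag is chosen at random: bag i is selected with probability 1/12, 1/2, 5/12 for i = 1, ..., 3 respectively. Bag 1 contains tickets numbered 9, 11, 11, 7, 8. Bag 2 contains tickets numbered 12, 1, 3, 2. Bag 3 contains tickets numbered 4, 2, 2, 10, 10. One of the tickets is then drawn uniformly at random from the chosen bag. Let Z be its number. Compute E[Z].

107/20

E[Z | bag 1] = (9+11+11+7+8)/5 = 46/5.
E[Z | bag 2] = (12+1+3+2)/4 = 9/2.
E[Z | bag 3] = (4+2+2+10+10)/5 = 28/5.
By the law of total expectation,
E[Z] = (1/12)·(46/5) + (1/2)·(9/2) + (5/12)·(28/5) = 107/20.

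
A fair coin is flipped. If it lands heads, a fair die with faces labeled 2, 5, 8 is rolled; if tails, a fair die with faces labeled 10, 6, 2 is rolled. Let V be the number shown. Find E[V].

11/2

E[V | heads] = (2+5+8)/3 = 5.
E[V | tails] = (10+6+2)/3 = 6.
E[V] = (1/2)·(5) + (1/2)·(6) = 11/2.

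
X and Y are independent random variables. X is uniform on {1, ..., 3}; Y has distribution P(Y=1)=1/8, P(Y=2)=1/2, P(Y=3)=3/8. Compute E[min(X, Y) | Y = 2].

P(Y = 2) = 1/2.
Summing min(X,Y)·P(x,y) over outcomes with Y = 2 gives 5/6.
E[min(X, Y) | Y = 2] = (5/6) / (1/2) = 5/3.

5/3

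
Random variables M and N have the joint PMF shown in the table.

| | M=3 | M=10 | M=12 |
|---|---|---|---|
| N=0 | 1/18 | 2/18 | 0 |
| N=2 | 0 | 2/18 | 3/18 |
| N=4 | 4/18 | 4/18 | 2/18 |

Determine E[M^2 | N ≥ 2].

P(N ≥ 2) = 5/6.
Σ M^2·P over the event = 9·(4/18) + 100·(2/18) + 100·(4/18) + 144·(3/18) + 144·(2/18) = 226/3.
E[M^2 | N ≥ 2] = (226/3) / (5/6) = 452/5.

452/5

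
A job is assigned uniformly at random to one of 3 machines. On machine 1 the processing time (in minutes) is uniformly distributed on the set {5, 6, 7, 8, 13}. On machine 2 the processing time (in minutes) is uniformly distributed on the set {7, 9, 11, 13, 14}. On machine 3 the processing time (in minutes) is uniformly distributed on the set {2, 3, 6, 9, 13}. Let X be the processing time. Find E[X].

42/5

E[X | machine 1] = (5+6+7+8+13)/5 = 39/5.
E[X | machine 2] = (7+9+11+13+14)/5 = 54/5.
E[X | machine 3] = (2+3+6+9+13)/5 = 33/5.
By the law of total expectation,
E[X] = (1/3)·(39/5) + (1/3)·(54/5) + (1/3)·(33/5) = 42/5.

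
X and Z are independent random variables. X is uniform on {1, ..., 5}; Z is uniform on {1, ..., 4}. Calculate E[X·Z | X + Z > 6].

85/6

Outcomes with X + Z > 6: (3,4), (4,3), (4,4), (5,2), (5,3), (5,4), each with probability 1/20.
E[X·Z | X + Z > 6] = (12 + 12 + 16 + 10 + 15 + 20) / 6 = 85/6.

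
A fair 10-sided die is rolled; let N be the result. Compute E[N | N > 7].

Given N > 7, N is equally likely to be any of {8, 9, 10}.
E[N | N > 7] = (8 + 9 + 10) / 3 = 9.

9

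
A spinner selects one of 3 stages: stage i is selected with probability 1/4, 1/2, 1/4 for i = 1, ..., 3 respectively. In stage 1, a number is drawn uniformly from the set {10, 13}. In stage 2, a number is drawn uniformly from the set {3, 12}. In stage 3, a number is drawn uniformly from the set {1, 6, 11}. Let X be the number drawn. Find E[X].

65/8

E[X | stage 1] = (10+13)/2 = 23/2.
E[X | stage 2] = (3+12)/2 = 15/2.
E[X | stage 3] = (1+6+11)/3 = 6.
By the law of total expectation,
E[X] = (1/4)·(23/2) + (1/2)·(15/2) + (1/4)·(6) = 65/8.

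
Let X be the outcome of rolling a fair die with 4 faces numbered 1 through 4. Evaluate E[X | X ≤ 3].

2

Given X ≤ 3, X is equally likely to be any of {1, 2, 3}.
E[X | X ≤ 3] = (1 + 2 + 3) / 3 = 2.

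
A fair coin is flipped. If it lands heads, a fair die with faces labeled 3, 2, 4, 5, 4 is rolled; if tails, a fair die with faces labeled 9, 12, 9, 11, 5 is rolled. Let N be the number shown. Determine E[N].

32/5

E[N | heads] = (3+2+4+5+4)/5 = 18/5.
E[N | tails] = (9+12+9+11+5)/5 = 46/5.
By the law of total expectation,
E[N] = (1/2)·(18/5) + (1/2)·(46/5) = 32/5.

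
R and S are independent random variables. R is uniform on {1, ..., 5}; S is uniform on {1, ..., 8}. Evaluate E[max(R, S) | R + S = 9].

Outcomes with R + S = 9: (1,8), (2,7), (3,6), (4,5), (5,4), each with probability 1/40.
E[max(R, S) | R + S = 9] = (8 + 7 + 6 + 5 + 5) / 5 = 31/5.

31/5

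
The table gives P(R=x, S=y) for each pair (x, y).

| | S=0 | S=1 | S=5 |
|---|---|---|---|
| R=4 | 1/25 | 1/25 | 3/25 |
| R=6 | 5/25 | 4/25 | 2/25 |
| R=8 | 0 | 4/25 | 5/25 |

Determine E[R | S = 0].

P(S = 0) = 6/25.
Σ R·P over the event = 4·(1/25) + 6·(5/25) = 34/25.
E[R | S = 0] = (34/25) / (6/25) = 17/3.

17/3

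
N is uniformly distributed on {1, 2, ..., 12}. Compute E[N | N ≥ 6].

9

Given N ≥ 6, N is equally likely to be any of {6, 7, 8, 9, 10, 11, 12}.
E[N | N ≥ 6] = (6 + 7 + 8 + 9 + 10 + 11 + 12) / 7 = 9.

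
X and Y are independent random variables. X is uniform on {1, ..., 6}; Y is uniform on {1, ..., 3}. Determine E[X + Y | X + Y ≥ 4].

91/15

P(X + Y ≥ 4) = 5/6.
Summing (X+Y)·P(x,y) over outcomes with X + Y ≥ 4 gives 91/18.
E[X + Y | X + Y ≥ 4] = (91/18) / (5/6) = 91/15.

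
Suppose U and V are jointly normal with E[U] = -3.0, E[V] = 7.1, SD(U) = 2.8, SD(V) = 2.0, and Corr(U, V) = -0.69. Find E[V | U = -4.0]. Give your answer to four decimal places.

7.5929

For a bivariate normal, E[V | U=x] = μ_V + ρ·(σ_V/σ_U)·(x − μ_U).
E[V | U=-4.0] = 7.1 + (-0.69)·(2.0/2.8)·(-4.0 − (-3.0)) = 7.1 + (-0.49286)·(-1) = 7.5929.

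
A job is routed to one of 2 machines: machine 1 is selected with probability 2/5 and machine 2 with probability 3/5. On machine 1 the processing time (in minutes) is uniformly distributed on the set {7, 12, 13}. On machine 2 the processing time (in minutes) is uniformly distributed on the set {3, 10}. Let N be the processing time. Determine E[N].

49/6

E[N | machine 1] = (7+12+13)/3 = 32/3.
E[N | machine 2] = (3+10)/2 = 13/2.
By the law of total expectation,
E[N] = (2/5)·(32/3) + (3/5)·(13/2) = 49/6.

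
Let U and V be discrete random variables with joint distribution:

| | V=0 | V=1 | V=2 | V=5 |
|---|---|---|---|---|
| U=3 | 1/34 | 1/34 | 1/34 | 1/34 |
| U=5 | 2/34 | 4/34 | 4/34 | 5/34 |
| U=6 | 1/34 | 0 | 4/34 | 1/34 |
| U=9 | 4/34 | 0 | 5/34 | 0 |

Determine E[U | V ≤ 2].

P(V ≤ 2) = 27/34.
Summing U·P(U=x,V=y) over the conditioning event gives 5.
E[U | V ≤ 2] = (5) / (27/34) = 170/27.

170/27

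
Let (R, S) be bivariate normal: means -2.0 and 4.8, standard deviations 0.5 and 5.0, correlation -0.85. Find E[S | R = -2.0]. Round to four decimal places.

4.8000

E[S | R=x] = μ_S + ρ(σ_S/σ_R)(x − μ_R) for jointly normal variables.
E[S | R=-2.0] = 4.8 + (-0.85)·(5.0/0.5)·(-2.0 − (-2.0)) = 4.8 + (-8.5)·(0) = 4.8000.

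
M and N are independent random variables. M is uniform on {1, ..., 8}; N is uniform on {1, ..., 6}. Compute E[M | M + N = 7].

Outcomes with M + N = 7: (1,6), (2,5), (3,4), (4,3), (5,2), (6,1), each with probability 1/48.
E[M | M + N = 7] = (1 + 2 + 3 + 4 + 5 + 6) / 6 = 7/2.

7/2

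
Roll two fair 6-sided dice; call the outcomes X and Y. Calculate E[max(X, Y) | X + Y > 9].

Outcomes with X + Y > 9: (4,6), (5,5), (5,6), (6,4), (6,5), (6,6), each with probability 1/36.
E[max(X, Y) | X + Y > 9] = (6 + 5 + 6 + 6 + 6 + 6) / 6 = 35/6.

35/6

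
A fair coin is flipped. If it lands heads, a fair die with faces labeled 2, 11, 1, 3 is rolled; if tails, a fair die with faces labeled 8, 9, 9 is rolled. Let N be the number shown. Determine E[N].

155/24

E[N | heads] = (2+11+1+3)/4 = 17/4.
E[N | tails] = (8+9+9)/3 = 26/3.
E[N] = (1/2)·(17/4) + (1/2)·(26/3) = 155/24.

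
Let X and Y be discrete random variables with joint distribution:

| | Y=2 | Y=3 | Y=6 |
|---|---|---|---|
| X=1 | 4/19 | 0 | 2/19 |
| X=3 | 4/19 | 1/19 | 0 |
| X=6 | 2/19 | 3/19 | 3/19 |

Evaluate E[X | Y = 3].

P(Y = 3) = 4/19.
Σ X·P over the event = 3·(1/19) + 6·(3/19) = 21/19.
E[X | Y = 3] = (21/19) / (4/19) = 21/4.

21/4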